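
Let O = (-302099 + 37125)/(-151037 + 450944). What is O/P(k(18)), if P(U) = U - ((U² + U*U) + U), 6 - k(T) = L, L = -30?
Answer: 132487/388679472 ≈ 0.00034086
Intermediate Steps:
O = -264974/299907 ≈ -0.88352
k(T) = 36 (k(T) = 6 - 1*(-30) = 6 + 30 = 36)
P(U) = -2*U² (P(U) = U - ((U² + U²) + U) = U - (2*U² + U) = U - (U + 2*U²) = U + (-U - 2*U²) = -2*U²)
O/P(k(18)) = -264974/(299907*((-2*36²))) = -264974/(299907*((-2*1296))) = -264974/299907/(-2592) = -264974/299907*(-1/2592) = 132487/388679472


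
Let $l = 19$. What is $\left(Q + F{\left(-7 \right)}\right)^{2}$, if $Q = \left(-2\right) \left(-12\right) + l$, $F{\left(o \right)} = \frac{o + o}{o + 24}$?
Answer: $\frac{514089}{289} \approx 1778.9$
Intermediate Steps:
$F{\left(o \right)} = \frac{2 o}{24 + o}$
$Q = 43$ ($Q = \left(-2\right) \left(-12\right) + 19 = 24 + 19 = 43$)
$\left(Q + F{\left(-7 \right)}\right)^{2} = \left(43 + 2 \left(-7\right) \frac{1}{24 - 7}\right)^{2} = \left(43 + 2 \left(-7\right) \frac{1}{17}\right)^{2} = \left(43 - \frac{14}{17}\right)^{2} = \left(\frac{717}{17}\right)^{2} = \frac{514089}{289}$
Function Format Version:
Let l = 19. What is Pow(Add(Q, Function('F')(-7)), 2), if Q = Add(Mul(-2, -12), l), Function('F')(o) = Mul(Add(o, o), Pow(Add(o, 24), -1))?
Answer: Rational(514089, 289) ≈ 1778.9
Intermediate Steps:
Function('F')(o) = Mul(2, o, Pow(Add(24, o), -1)) (Function('F')(o) = Mul(Mul(2, o), Pow(Add(24, o), -1)) = Mul(2, o, Pow(Add(24, o), -1)))
Q = 43 (Q = Add(Mul(-2, -12), 19) = Add(24, 19) = 43)
Pow(Add(Q, Function('F')(-7)), 2) = Pow(Add(43, Mul(2, -7, Pow(Add(24, -7), -1))), 2) = Pow(Add(43, Mul(2, -7, Pow(17, -1))), 2) = Pow(Add(43, Mul(2, -7, Rational(1, 17))), 2) = Pow(Add(43, Rational(-14, 17)), 2) = Pow(Rational(717, 17), 2) = Rational(514089, 289)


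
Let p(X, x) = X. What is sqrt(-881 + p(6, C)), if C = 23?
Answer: 5*I*sqrt(35) ≈ 29.58*I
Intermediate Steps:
sqrt(-881 + p(6, C)) = sqrt(-881 + 6) = sqrt(-875) = 5*I*sqrt(35)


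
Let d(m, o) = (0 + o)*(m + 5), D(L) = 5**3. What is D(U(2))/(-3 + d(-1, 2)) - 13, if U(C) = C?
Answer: 12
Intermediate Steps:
D(L) = 125
d(m, o) = o*(5 + m)
D(U(2))/(-3 + d(-1, 2)) - 13 = 125/(-3 + 2*(5 - 1)) - 13 = 125/(-3 + 2*4) - 13 = 125/(-3 + 8) - 13 = 125/5 - 13 = 125*(1/5) - 13 = 25 - 13 = 12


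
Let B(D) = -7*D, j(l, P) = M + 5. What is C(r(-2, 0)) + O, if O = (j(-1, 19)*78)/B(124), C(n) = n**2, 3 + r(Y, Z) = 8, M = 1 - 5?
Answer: 10811/434 ≈ 24.910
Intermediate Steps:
M = -4
r(Y, Z) = 5 (r(Y, Z) = -3 + 8 = 5)
j(l, P) = 1 (j(l, P) = -4 + 5 = 1)
O = -39/434 (O = (1*78)/((-7*124)) = 78/(-868) = 78*(-1/868) = -39/434 ≈ -0.089862)
C(r(-2, 0)) + O = 5**2 - 39/434 = 25 - 39/434 = 10811/434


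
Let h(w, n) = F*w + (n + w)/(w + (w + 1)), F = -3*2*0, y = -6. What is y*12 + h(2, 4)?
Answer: -354/5 ≈ -70.800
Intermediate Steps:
F = 0 (F = -6*0 = 0)
h(w, n) = (n + w)/(1 + 2*w) (h(w, n) = 0*w + (n + w)/(w + (w + 1)) = 0 + (n + w)/(w + (1 + w)) = 0 + (n + w)/(1 + 2*w) = (n + w)/(1 + 2*w))
y*12 + h(2, 4) = -6*12 + (4 + 2)/(1 + 2*2) = -72 + 6/(1 + 4) = -72 + 6/5 = -354/5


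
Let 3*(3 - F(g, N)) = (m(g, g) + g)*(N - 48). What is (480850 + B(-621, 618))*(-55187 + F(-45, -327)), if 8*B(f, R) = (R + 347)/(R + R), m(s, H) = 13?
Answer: -5862478228245/206 ≈ -2.8459e+10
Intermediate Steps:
B(f, R) = (347 + R)/(16*R) (B(f, R) = ((R + 347)/(R + R))/8 = ((347 + R)/((2*R)))/8 = ((347 + R)*(1/(2*R)))/8 = ((347 + R)/(2*R))/8 = (347 + R)/(16*R))
F(g, N) = 3 - (-48 + N)*(13 + g)/3 (F(g, N) = 3 - (13 + g)*(N - 48)/3 = 3 - (13 + g)*(-48 + N)/3 = 3 - (-48 + N)*(13 + g)/3)
(480850 + B(-621, 618))*(-55187 + F(-45, -327)) = (480850 + (1/16)*(347 + 618)/618)*(-55187 + (211 + 16*(-45) - 13/3*(-327) - 1/3*(-327)*(-45))) = (480850 + (1/16)*(1/618)*965)*(-55187 + (211 - 720 + 1417 - 4905)) = (480850 + 965/9888)*(-55187 - 3997) = (4754645765/9888)*(-59184) = -5862478228245/206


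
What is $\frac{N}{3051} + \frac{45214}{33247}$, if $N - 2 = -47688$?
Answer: $- \frac{12809456}{897669} \approx -14.27$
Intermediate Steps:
$N = -47686$ ($N = 2 - 47688 = -47686$)
$\frac{N}{3051} + \frac{45214}{33247} = - \frac{47686}{3051} + \frac{45214}{33247} = \left(-47686\right) \frac{1}{3051} + 45214 \cdot \frac{1}{33247} = - \frac{422}{27} + \frac{45214}{33247} = - \frac{12809456}{897669}$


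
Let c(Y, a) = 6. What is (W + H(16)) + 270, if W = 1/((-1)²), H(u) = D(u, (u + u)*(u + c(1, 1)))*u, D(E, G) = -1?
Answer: 255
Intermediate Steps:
H(u) = -u
W = 1 (W = 1/1 = 1)
(W + H(16)) + 270 = (1 - 1*16) + 270 = (1 - 16) + 270 = -15 + 270 = 255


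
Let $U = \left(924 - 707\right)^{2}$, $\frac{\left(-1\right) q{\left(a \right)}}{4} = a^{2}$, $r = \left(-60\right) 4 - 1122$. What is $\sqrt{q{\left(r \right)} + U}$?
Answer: $i \sqrt{7373087} \approx 2715.3 i$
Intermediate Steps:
$r = -1362$ ($r = -240 - 1122 = -1362$)
$q{\left(a \right)} = - 4 a^{2}$
$U = 47089$ ($U = 217^{2} = 47089$)
$\sqrt{q{\left(r \right)} + U} = \sqrt{- 4 \left(-1362\right)^{2} + 47089} = \sqrt{\left(-4\right) 1855044 + 47089} = \sqrt{-7420176 + 47089} = \sqrt{-7373087} = i \sqrt{7373087}$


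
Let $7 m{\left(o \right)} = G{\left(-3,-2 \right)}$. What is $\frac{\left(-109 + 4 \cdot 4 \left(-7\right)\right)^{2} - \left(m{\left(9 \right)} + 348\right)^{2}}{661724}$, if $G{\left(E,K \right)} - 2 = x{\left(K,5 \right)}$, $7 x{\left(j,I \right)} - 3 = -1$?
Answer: $- \frac{174049383}{1588799324} \approx -0.10955$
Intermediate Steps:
$x{\left(j,I \right)} = \frac{2}{7}$ ($x{\left(j,I \right)} = \frac{3}{7} + \frac{1}{7} \left(-1\right) = \frac{3}{7} - \frac{1}{7} = \frac{2}{7}$)
$G{\left(E,K \right)} = \frac{16}{7}$ ($G{\left(E,K \right)} = 2 + \frac{2}{7} = \frac{16}{7}$)
$m{\left(o \right)} = \frac{16}{49}$ ($m{\left(o \right)} = \frac{1}{7} \cdot \frac{16}{7} = \frac{16}{49}$)
$\frac{\left(-109 + 4 \cdot 4 \left(-7\right)\right)^{2} - \left(m{\left(9 \right)} + 348\right)^{2}}{661724} = \frac{\left(-109 + 4 \cdot 4 \left(-7\right)\right)^{2} - \left(\frac{16}{49} + 348\right)^{2}}{661724} = \left(\left(-109 + 16 \left(-7\right)\right)^{2} - \left(\frac{17068}{49}\right)^{2}\right) \frac{1}{661724} = \left(\left(-109 - 112\right)^{2} - \frac{291316624}{2401}\right) \frac{1}{661724} = \left(\left(-221\right)^{2} - \frac{291316624}{2401}\right) \frac{1}{661724} = \left(48841 - \frac{291316624}{2401}\right) \frac{1}{661724} = \left(- \frac{174049383}{2401}\right) \frac{1}{661724} = - \frac{174049383}{1588799324}$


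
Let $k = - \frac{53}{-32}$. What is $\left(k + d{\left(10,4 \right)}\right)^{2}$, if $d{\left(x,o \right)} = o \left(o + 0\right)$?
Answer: $\frac{319225}{1024} \approx 311.74$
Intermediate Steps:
$k = \frac{53}{32}$ ($k = \left(-53\right) \left(- \frac{1}{32}\right) = \frac{53}{32} \approx 1.6563$)
$d{\left(x,o \right)} = o^{2}$ ($d{\left(x,o \right)} = o o = o^{2}$)
$\left(k + d{\left(10,4 \right)}\right)^{2} = \left(\frac{53}{32} + 4^{2}\right)^{2} = \left(\frac{53}{32} + 16\right)^{2} = \left(\frac{565}{32}\right)^{2} = \frac{319225}{1024}$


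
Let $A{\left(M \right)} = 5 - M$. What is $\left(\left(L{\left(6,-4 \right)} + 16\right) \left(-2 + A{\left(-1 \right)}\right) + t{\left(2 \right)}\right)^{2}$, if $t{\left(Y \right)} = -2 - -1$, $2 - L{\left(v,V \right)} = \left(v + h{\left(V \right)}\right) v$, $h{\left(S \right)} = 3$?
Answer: $21025$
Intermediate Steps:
$L{\left(v,V \right)} = 2 - v \left(3 + v\right)$ ($L{\left(v,V \right)} = 2 - \left(v + 3\right) v = 2 - \left(3 + v\right) v = 2 - v \left(3 + v\right)$)
$t{\left(Y \right)} = -1$ ($t{\left(Y \right)} = -2 + 1 = -1$)
$\left(\left(L{\left(6,-4 \right)} + 16\right) \left(-2 + A{\left(-1 \right)}\right) + t{\left(2 \right)}\right)^{2} = \left(\left(\left(2 - 6^{2} - 18\right) + 16\right) \left(-2 + \left(5 - -1\right)\right) - 1\right)^{2} = \left(\left(\left(2 - 36 - 18\right) + 16\right) \left(-2 + \left(5 + 1\right)\right) - 1\right)^{2} = \left(\left(\left(2 - 36 - 18\right) + 16\right) \left(-2 + 6\right) - 1\right)^{2} = \left(\left(-52 + 16\right) 4 - 1\right)^{2} = \left(\left(-36\right) 4 - 1\right)^{2} = \left(-144 - 1\right)^{2} = \left(-145\right)^{2} = 21025$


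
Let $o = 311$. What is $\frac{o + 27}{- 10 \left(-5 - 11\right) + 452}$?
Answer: $\frac{169}{306} \approx 0.55229$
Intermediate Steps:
$\frac{o + 27}{- 10 \left(-5 - 11\right) + 452} = \frac{311 + 27}{- 10 \left(-5 - 11\right) + 452} = \frac{338}{\left(-10\right) \left(-16\right) + 452} = \frac{338}{160 + 452} = \frac{338}{612} = 338 \cdot \frac{1}{612} = \frac{169}{306}$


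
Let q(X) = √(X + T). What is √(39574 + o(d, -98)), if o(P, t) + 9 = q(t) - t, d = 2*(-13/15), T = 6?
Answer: √(39663 + 2*I*√23) ≈ 199.16 + 0.024*I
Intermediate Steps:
q(X) = √(6 + X) (q(X) = √(X + 6) = √(6 + X))
d = -26/15 (d = 2*(-13*1/15) = 2*(-13/15) = -26/15 ≈ -1.7333)
o(P, t) = -9 + √(6 + t) - t (o(P, t) = -9 + (√(6 + t) - t) = -9 + √(6 + t) - t)
√(39574 + o(d, -98)) = √(39574 + (-9 + √(6 - 98) - 1*(-98))) = √(39574 + (-9 + √(-92) + 98)) = √(39574 + (-9 + 2*I*√23 + 98)) = √(39574 + (89 + 2*I*√23)) = √(39663 + 2*I*√23)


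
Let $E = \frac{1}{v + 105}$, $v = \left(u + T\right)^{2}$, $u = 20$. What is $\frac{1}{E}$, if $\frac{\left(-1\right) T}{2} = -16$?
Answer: $2809$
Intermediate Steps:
$T = 32$ ($T = \left(-2\right) \left(-16\right) = 32$)
$v = 2704$ ($v = \left(20 + 32\right)^{2} = 52^{2} = 2704$)
$E = \frac{1}{2809}$ ($E = \frac{1}{2704 + 105} = \frac{1}{2809} \approx 0.000356$)
$\frac{1}{E} = \frac{1}{\frac{1}{2809}} = 2809$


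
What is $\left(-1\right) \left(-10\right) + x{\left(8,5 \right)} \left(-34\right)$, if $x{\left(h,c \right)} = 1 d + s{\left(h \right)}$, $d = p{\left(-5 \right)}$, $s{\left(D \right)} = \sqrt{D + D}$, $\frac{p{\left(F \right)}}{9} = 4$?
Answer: $-1350$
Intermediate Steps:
$p{\left(F \right)} = 36$ ($p{\left(F \right)} = 9 \cdot 4 = 36$)
$s{\left(D \right)} = \sqrt{2} \sqrt{D}$ ($s{\left(D \right)} = \sqrt{2 D} = \sqrt{2} \sqrt{D}$)
$d = 36$
$x{\left(h,c \right)} = 36 + \sqrt{2} \sqrt{h}$ ($x{\left(h,c \right)} = 1 \cdot 36 + \sqrt{2} \sqrt{h} = 36 + \sqrt{2} \sqrt{h}$)
$\left(-1\right) \left(-10\right) + x{\left(8,5 \right)} \left(-34\right) = \left(-1\right) \left(-10\right) + \left(36 + \sqrt{2} \sqrt{8}\right) \left(-34\right) = 10 + \left(36 + \sqrt{2} \cdot 2 \sqrt{2}\right) \left(-34\right) = 10 + \left(36 + 4\right) \left(-34\right) = 10 + 40 \left(-34\right) = 10 - 1360 = -1350$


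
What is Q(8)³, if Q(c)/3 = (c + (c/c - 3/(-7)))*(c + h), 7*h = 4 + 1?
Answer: 1761915498552/117649 ≈ 1.4976e+7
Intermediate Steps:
h = 5/7 (h = (4 + 1)/7 = (⅐)*5 = 5/7 ≈ 0.71429)
Q(c) = 3*(5/7 + c)*(10/7 + c) (Q(c) = 3*((c + (c/c - 3/(-7)))*(c + 5/7)) = 3*((c + (1 - 3*(-⅐)))*(5/7 + c)) = 3*((c + (1 + 3/7))*(5/7 + c)) = 3*((c + 10/7)*(5/7 + c)) = 3*((10/7 + c)*(5/7 + c)) = 3*((5/7 + c)*(10/7 + c)) = 3*(5/7 + c)*(10/7 + c))
Q(8)³ = (150/49 + 3*8² + (45/7)*8)³ = (150/49 + 3*64 + 360/7)³ = (150/49 + 192 + 360/7)³ = (12078/49)³ = 1761915498552/117649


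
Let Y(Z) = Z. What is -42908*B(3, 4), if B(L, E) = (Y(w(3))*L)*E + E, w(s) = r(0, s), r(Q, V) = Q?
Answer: -171632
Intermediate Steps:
w(s) = 0
B(L, E) = E (B(L, E) = (0*L)*E + E = 0*E + E = 0 + E = E)
-42908*B(3, 4) = -42908*4 = -171632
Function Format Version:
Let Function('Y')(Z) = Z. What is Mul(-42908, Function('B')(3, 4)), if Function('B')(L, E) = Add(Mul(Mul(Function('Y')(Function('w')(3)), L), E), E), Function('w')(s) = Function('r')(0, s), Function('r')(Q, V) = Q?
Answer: -171632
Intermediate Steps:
Function('w')(s) = 0
Function('B')(L, E) = E (Function('B')(L, E) = Add(Mul(Mul(0, L), E), E) = Add(Mul(0, E), E) = Add(0, E) = E)
Mul(-42908, Function('B')(3, 4)) = Mul(-42908, 4) = -171632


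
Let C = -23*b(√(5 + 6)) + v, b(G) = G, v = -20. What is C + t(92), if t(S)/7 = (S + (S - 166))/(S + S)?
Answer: -1777/92 - 23*√11 ≈ -95.598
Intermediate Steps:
t(S) = 7*(-166 + 2*S)/(2*S) (t(S) = 7*((S + (S - 166))/(S + S)) = 7*((S + (-166 + S))/((2*S))) = 7*((-166 + 2*S)*(1/(2*S))) = 7*((-166 + 2*S)/(2*S)) = 7*(-166 + 2*S)/(2*S))
C = -20 - 23*√11 (C = -23*√(5 + 6) - 20 = -23*√11 - 20 = -20 - 23*√11 ≈ -96.282)
C + t(92) = (-20 - 23*√11) + (7 - 581/92) = (-20 - 23*√11) + 63/92 = -1777/92 - 23*√11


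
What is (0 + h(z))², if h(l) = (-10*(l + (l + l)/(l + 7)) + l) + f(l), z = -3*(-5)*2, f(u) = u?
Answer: 89870400/1369 ≈ 65647.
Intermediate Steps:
z = 30 (z = 15*2 = 30)
h(l) = -8*l - 20*l/(7 + l) (h(l) = (-10*(l + (l + l)/(l + 7)) + l) + l = (-10*(l + (2*l)/(7 + l)) + l) + l = (-10*(l + 2*l/(7 + l)) + l) + l = ((-10*l - 20*l/(7 + l)) + l) + l = (-9*l - 20*l/(7 + l)) + l = -8*l - 20*l/(7 + l))
(0 + h(z))² = (0 + 4*30*(-19 - 2*30)/(7 + 30))² = (0 + 4*30*(-19 - 60)/37)² = (0 + 4*30*(1/37)*(-79))² = (0 - 9480/37)² = (-9480/37)² = 89870400/1369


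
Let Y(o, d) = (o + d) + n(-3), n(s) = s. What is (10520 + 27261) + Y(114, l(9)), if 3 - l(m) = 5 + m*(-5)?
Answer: 37935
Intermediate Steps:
l(m) = -2 + 5*m (l(m) = 3 - (5 + m*(-5)) = 3 - (5 - 5*m) = 3 + (-5 + 5*m) = -2 + 5*m)
Y(o, d) = -3 + d + o (Y(o, d) = (o + d) - 3 = (d + o) - 3 = -3 + d + o)
(10520 + 27261) + Y(114, l(9)) = (10520 + 27261) + (-3 + (-2 + 5*9) + 114) = 37781 + (-3 + (-2 + 45) + 114) = 37781 + (-3 + 43 + 114) = 37781 + 154 = 37935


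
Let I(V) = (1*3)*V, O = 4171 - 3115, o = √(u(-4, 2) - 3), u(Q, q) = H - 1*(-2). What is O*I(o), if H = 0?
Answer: 3168*I ≈ 3168.0*I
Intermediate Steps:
u(Q, q) = 2 (u(Q, q) = 0 - 1*(-2) = 0 + 2 = 2)
o = I (o = √(2 - 3) = √(-1) = I ≈ 1.0*I)
O = 1056
I(V) = 3*V
O*I(o) = 1056*(3*I) = 3168*I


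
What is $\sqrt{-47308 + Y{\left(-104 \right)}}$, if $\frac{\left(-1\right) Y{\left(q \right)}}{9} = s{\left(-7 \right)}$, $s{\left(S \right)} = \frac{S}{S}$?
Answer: $i \sqrt{47317} \approx 217.52 i$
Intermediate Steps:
$s{\left(S \right)} = 1$
$Y{\left(q \right)} = -9$ ($Y{\left(q \right)} = \left(-9\right) 1 = -9$)
$\sqrt{-47308 + Y{\left(-104 \right)}} = \sqrt{-47308 - 9} = \sqrt{-47317} = i \sqrt{47317}$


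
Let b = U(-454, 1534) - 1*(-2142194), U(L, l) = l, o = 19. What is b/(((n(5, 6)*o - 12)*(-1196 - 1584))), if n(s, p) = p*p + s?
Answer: -535932/533065 ≈ -1.0054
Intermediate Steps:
n(s, p) = s + p**2 (n(s, p) = p**2 + s = s + p**2)
b = 2143728 (b = 1534 - 1*(-2142194) = 1534 + 2142194 = 2143728)
b/(((n(5, 6)*o - 12)*(-1196 - 1584))) = 2143728/((((5 + 6**2)*19 - 12)*(-1196 - 1584))) = 2143728/((((5 + 36)*19 - 12)*(-2780))) = 2143728/(((41*19 - 12)*(-2780))) = 2143728/(((779 - 12)*(-2780))) = 2143728/((767*(-2780))) = 2143728/(-2132260) = 2143728*(-1/2132260) = -535932/533065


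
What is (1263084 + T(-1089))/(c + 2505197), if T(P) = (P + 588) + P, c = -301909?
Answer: 630747/1101644 ≈ 0.57255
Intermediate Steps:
T(P) = 588 + 2*P (T(P) = (588 + P) + P = 588 + 2*P)
(1263084 + T(-1089))/(c + 2505197) = (1263084 + (588 + 2*(-1089)))/(-301909 + 2505197) = (1263084 + (588 - 2178))/2203288 = (1263084 - 1590)*(1/2203288) = 1261494*(1/2203288) = 630747/1101644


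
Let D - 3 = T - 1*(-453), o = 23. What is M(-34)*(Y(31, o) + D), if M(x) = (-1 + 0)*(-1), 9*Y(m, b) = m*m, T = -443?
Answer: 1078/9 ≈ 119.78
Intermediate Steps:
Y(m, b) = m²/9 (Y(m, b) = (m*m)/9 = m²/9)
M(x) = 1 (M(x) = -1*(-1) = 1)
D = 13 (D = 3 + (-443 - 1*(-453)) = 3 + (-443 + 453) = 3 + 10 = 13)
M(-34)*(Y(31, o) + D) = 1*((⅑)*31² + 13) = 1*((⅑)*961 + 13) = 1*(961/9 + 13) = 1*(1078/9) = 1078/9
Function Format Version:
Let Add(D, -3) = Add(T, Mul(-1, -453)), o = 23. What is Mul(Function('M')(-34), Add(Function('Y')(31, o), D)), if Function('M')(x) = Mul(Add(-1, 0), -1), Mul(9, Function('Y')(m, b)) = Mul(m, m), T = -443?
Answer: Rational(1078, 9) ≈ 119.78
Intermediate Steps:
Function('Y')(m, b) = Mul(Rational(1, 9), Pow(m, 2)) (Function('Y')(m, b) = Mul(Rational(1, 9), Mul(m, m)) = Mul(Rational(1, 9), Pow(m, 2)))
Function('M')(x) = 1 (Function('M')(x) = Mul(-1, -1) = 1)
D = 13 (D = Add(3, Add(-443, Mul(-1, -453))) = Add(3, Add(-443, 453)) = Add(3, 10) = 13)
Mul(Function('M')(-34), Add(Function('Y')(31, o), D)) = Mul(1, Add(Mul(Rational(1, 9), Pow(31, 2)), 13)) = Mul(1, Add(Mul(Rational(1, 9), 961), 13)) = Mul(1, Add(Rational(961, 9), 13)) = Mul(1, Rational(1078, 9)) = Rational(1078, 9)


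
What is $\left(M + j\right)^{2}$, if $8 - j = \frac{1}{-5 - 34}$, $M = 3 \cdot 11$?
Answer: $\frac{2560000}{1521} \approx 1683.1$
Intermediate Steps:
$M = 33$
$j = \frac{313}{39}$ ($j = 8 - \frac{1}{-5 - 34} = 8 - \frac{1}{-39} = 8 - - \frac{1}{39} = 8 + \frac{1}{39} = \frac{313}{39} \approx 8.0256$)
$\left(M + j\right)^{2} = \left(33 + \frac{313}{39}\right)^{2} = \left(\frac{1600}{39}\right)^{2} = \frac{2560000}{1521}$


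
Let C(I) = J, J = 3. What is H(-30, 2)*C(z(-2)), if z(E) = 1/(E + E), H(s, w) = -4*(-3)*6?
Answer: 216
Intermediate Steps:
H(s, w) = 72 (H(s, w) = 12*6 = 72)
z(E) = 1/(2*E)
C(I) = 3
H(-30, 2)*C(z(-2)) = 72*3 = 216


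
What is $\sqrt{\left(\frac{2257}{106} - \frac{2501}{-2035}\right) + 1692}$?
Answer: $\frac{3 \sqrt{8864229055990}}{215710} \approx 41.407$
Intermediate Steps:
$\sqrt{\left(\frac{2257}{106} - \frac{2501}{-2035}\right) + 1692} = \sqrt{\left(2257 \cdot \frac{1}{106} - - \frac{2501}{2035}\right) + 1692} = \sqrt{\left(\frac{2257}{106} + \frac{2501}{2035}\right) + 1692} = \sqrt{\frac{4858101}{215710} + 1692} = \sqrt{\frac{369839421}{215710}} = \frac{3 \sqrt{8864229055990}}{215710}$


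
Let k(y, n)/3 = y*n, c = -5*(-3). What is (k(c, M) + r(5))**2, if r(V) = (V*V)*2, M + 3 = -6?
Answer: 126025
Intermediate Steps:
M = -9 (M = -3 - 6 = -9)
c = 15
r(V) = 2*V**2 (r(V) = V**2*2 = 2*V**2)
k(y, n) = 3*n*y (k(y, n) = 3*(y*n) = 3*(n*y) = 3*n*y)
(k(c, M) + r(5))**2 = (3*(-9)*15 + 2*5**2)**2 = (-405 + 2*25)**2 = (-405 + 50)**2 = (-355)**2 = 126025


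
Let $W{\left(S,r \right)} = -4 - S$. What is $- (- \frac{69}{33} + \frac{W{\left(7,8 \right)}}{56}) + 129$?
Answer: $\frac{80873}{616} \approx 131.29$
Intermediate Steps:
$- (- \frac{69}{33} + \frac{W{\left(7,8 \right)}}{56}) + 129 = - (- \frac{69}{33} + \frac{-4 - 7}{56}) + 129 = - (\left(-69\right) \frac{1}{33} + \left(-4 - 7\right) \frac{1}{56}) + 129 = - (- \frac{23}{11} - \frac{11}{56}) + 129 = \left(-1\right) \left(- \frac{1409}{616}\right) + 129 = \frac{1409}{616} + 129 = \frac{80873}{616}$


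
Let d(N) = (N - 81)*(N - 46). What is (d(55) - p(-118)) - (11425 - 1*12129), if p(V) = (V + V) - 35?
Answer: 741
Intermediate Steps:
d(N) = (-81 + N)*(-46 + N)
p(V) = -35 + 2*V (p(V) = 2*V - 35 = -35 + 2*V)
(d(55) - p(-118)) - (11425 - 1*12129) = ((3726 + 55**2 - 127*55) - (-35 + 2*(-118))) - (11425 - 1*12129) = ((3726 + 3025 - 6985) - (-35 - 236)) - (11425 - 12129) = (-234 - 1*(-271)) - 1*(-704) = (-234 + 271) + 704 = 37 + 704 = 741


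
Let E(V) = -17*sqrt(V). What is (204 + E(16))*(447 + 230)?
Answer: 92072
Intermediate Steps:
(204 + E(16))*(447 + 230) = (204 - 17*sqrt(16))*(447 + 230) = (204 - 17*4)*677 = (204 - 68)*677 = 136*677 = 92072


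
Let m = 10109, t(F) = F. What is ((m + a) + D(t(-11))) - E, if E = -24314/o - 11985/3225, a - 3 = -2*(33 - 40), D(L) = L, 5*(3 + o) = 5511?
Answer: 5991408727/590820 ≈ 10141.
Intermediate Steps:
o = 5496/5 (o = -3 + (⅕)*5511 = -3 + 5511/5 = 5496/5 ≈ 1099.2)
a = 17 (a = 3 - 2*(33 - 40) = 3 - 2*(-7) = 3 + 14 = 17)
E = -15264427/590820 (E = -24314/5496/5 - 11985/3225 = -24314*5/5496 - 11985*1/3225 = -60785/2748 - 799/215 = -15264427/590820 ≈ -25.836)
((m + a) + D(t(-11))) - E = ((10109 + 17) - 11) - 1*(-15264427/590820) = (10126 - 11) + 15264427/590820 = 10115 + 15264427/590820 = 5991408727/590820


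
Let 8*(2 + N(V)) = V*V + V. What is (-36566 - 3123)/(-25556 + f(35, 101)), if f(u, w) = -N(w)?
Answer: 12212/8259 ≈ 1.4786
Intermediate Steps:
N(V) = -2 + V/8 + V²/8 (N(V) = -2 + (V*V + V)/8 = -2 + (V² + V)/8 = -2 + (V + V²)/8 = -2 + (V/8 + V²/8) = -2 + V/8 + V²/8)
f(u, w) = 2 - w/8 - w²/8 (f(u, w) = -(-2 + w/8 + w²/8) = 2 - w/8 - w²/8)
(-36566 - 3123)/(-25556 + f(35, 101)) = (-36566 - 3123)/(-25556 + (2 - ⅛*101 - ⅛*101²)) = -39689/(-25556 + (2 - 101/8 - ⅛*10201)) = -39689/(-25556 + (2 - 101/8 - 10201/8)) = -39689/(-25556 - 5143/4) = -39689/(-107367/4) = -39689*(-4/107367) = 12212/8259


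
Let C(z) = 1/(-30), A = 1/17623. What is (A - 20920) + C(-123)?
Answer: -11060212393/528690 ≈ -20920.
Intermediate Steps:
A = 1/17623 ≈ 5.6744e-5
C(z) = -1/30
(A - 20920) + C(-123) = (1/17623 - 20920) - 1/30 = -368673159/17623 - 1/30 = -11060212393/528690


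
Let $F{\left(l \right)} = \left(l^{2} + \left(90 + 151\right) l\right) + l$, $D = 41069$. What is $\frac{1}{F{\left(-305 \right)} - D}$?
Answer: $- \frac{1}{21854} \approx -4.5758 \cdot 10^{-5}$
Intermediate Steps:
$F{\left(l \right)} = l^{2} + 242 l$ ($F{\left(l \right)} = \left(l^{2} + 241 l\right) + l = l^{2} + 242 l$)
$\frac{1}{F{\left(-305 \right)} - D} = \frac{1}{- 305 \left(242 - 305\right) - 41069} = \frac{1}{\left(-305\right) \left(-63\right) - 41069} = \frac{1}{19215 - 41069} = \frac{1}{-21854} = - \frac{1}{21854}$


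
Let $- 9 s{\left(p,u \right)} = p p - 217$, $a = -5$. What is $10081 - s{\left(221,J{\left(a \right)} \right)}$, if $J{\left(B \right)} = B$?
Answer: $\frac{46451}{3} \approx 15484.0$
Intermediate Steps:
$s{\left(p,u \right)} = \frac{217}{9} - \frac{p^{2}}{9}$ ($s{\left(p,u \right)} = - \frac{p p - 217}{9} = - \frac{p^{2} - 217}{9} = - \frac{-217 + p^{2}}{9} = \frac{217}{9} - \frac{p^{2}}{9}$)
$10081 - s{\left(221,J{\left(a \right)} \right)} = 10081 - \left(\frac{217}{9} - \frac{221^{2}}{9}\right) = 10081 - \left(\frac{217}{9} - \frac{48841}{9}\right) = 10081 - - \frac{16208}{3} = 10081 + \frac{16208}{3} = \frac{46451}{3}$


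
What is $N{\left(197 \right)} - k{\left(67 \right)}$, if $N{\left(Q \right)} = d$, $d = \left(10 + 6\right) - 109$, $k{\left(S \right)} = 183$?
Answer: $-276$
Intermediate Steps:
$d = -93$ ($d = 16 - 109 = -93$)
$N{\left(Q \right)} = -93$
$N{\left(197 \right)} - k{\left(67 \right)} = -93 - 183 = -276$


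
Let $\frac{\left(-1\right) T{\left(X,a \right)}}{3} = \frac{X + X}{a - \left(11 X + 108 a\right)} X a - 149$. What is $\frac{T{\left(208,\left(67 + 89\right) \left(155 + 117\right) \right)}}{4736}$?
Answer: $\frac{62717169}{103429504} \approx 0.60638$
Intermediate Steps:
$T{\left(X,a \right)} = 447 - \frac{6 a X^{2}}{- 107 a - 11 X}$ ($T{\left(X,a \right)} = - 3 \left(\frac{X + X}{a - \left(11 X + 108 a\right)} X a - 149\right) = - 3 \left(\frac{2 X}{a - \left(11 X + 108 a\right)} X a - 149\right) = - 3 \left(\frac{2 X}{- 107 a - 11 X} X a - 149\right) = - 3 \left(\frac{2 X^{2}}{- 107 a - 11 X} a - 149\right) = - 3 \left(\frac{2 a X^{2}}{- 107 a - 11 X} - 149\right) = - 3 \left(-149 + \frac{2 a X^{2}}{- 107 a - 11 X}\right) = 447 - \frac{6 a X^{2}}{- 107 a - 11 X}$)
$\frac{T{\left(208,\left(67 + 89\right) \left(155 + 117\right) \right)}}{4736} = \frac{3 \frac{1}{11 \cdot 208 + 107 \left(67 + 89\right) \left(155 + 117\right)} \left(1639 \cdot 208 + 15943 \left(67 + 89\right) \left(155 + 117\right) + 2 \left(67 + 89\right) \left(155 + 117\right) 208^{2}\right)}{4736} = \frac{3 \left(340912 + 15943 \cdot 156 \cdot 272 + 2 \cdot 156 \cdot 272 \cdot 43264\right)}{2288 + 107 \cdot 156 \cdot 272} \cdot \frac{1}{4736} = \frac{3 \left(340912 + 15943 \cdot 42432 + 2 \cdot 42432 \cdot 43264\right)}{2288 + 107 \cdot 42432} \cdot \frac{1}{4736} = \frac{3 \left(340912 + 676493376 + 3671556096\right)}{2288 + 4540224} \cdot \frac{1}{4736} = 3 \cdot \frac{1}{4542512} \cdot 4348390384 \cdot \frac{1}{4736} = \frac{62717169}{21839} \cdot \frac{1}{4736} = \frac{62717169}{103429504}$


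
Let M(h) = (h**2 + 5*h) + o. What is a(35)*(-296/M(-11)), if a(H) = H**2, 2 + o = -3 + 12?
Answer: -362600/73 ≈ -4967.1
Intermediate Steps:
o = 7 (o = -2 + (-3 + 12) = -2 + 9 = 7)
M(h) = 7 + h**2 + 5*h (M(h) = (h**2 + 5*h) + 7 = 7 + h**2 + 5*h)
a(35)*(-296/M(-11)) = 35**2*(-296/(7 + (-11)**2 + 5*(-11))) = 1225*(-296/(7 + 121 - 55)) = 1225*(-296/73) = -362600/73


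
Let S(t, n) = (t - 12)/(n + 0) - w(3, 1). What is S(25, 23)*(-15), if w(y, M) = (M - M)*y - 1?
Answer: -540/23 ≈ -23.478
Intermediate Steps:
w(y, M) = -1 (w(y, M) = 0*y - 1 = 0 - 1 = -1)
S(t, n) = 1 + (-12 + t)/n (S(t, n) = (t - 12)/(n + 0) - 1*(-1) = (-12 + t)/n + 1 = 1 + (-12 + t)/n)
S(25, 23)*(-15) = ((-12 + 23 + 25)/23)*(-15) = ((1/23)*36)*(-15) = (36/23)*(-15) = -540/23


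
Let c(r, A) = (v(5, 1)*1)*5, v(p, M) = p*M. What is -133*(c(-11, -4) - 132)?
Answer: 14231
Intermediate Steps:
v(p, M) = M*p
c(r, A) = 25 (c(r, A) = ((1*5)*1)*5 = (5*1)*5 = 5*5 = 25)
-133*(c(-11, -4) - 132) = -133*(25 - 132) = -133*(-107) = 14231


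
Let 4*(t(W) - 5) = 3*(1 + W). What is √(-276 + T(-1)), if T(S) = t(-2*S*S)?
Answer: I*√1087/2 ≈ 16.485*I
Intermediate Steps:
t(W) = 23/4 + 3*W/4 (t(W) = 5 + (3*(1 + W))/4 = 5 + (3 + 3*W)/4 = 5 + (¾ + 3*W/4) = 23/4 + 3*W/4)
T(S) = 23/4 - 3*S²/2 (T(S) = 23/4 + 3*(-2*S*S)/4 = 23/4 + 3*(-2*S²)/4 = 23/4 - 3*S²/2)
√(-276 + T(-1)) = √(-276 + (23/4 - 3/2*(-1)²)) = √(-276 + (23/4 - 3/2*1)) = √(-276 + (23/4 - 3/2)) = √(-276 + 17/4) = √(-1087/4) = I*√1087/2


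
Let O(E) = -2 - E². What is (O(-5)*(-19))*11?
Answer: 5643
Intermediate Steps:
(O(-5)*(-19))*11 = ((-2 - 1*(-5)²)*(-19))*11 = ((-2 - 1*25)*(-19))*11 = ((-2 - 25)*(-19))*11 = -27*(-19)*11 = 513*11 = 5643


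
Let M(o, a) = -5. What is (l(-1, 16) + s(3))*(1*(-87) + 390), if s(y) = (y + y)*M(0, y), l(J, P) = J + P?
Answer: -4545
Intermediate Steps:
s(y) = -10*y (s(y) = (y + y)*(-5) = (2*y)*(-5) = -10*y)
(l(-1, 16) + s(3))*(1*(-87) + 390) = ((-1 + 16) - 10*3)*(1*(-87) + 390) = (15 - 30)*(-87 + 390) = -15*303 = -4545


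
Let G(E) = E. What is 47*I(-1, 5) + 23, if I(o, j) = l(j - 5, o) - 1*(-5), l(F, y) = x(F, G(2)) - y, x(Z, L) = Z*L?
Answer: 305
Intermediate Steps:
x(Z, L) = L*Z
l(F, y) = -y + 2*F (l(F, y) = 2*F - y = -y + 2*F)
I(o, j) = -5 - o + 2*j (I(o, j) = (-o + 2*(j - 5)) - 1*(-5) = (-o + 2*(-5 + j)) + 5 = (-o + (-10 + 2*j)) + 5 = (-10 - o + 2*j) + 5 = -5 - o + 2*j)
47*I(-1, 5) + 23 = 47*(-5 - 1*(-1) + 2*5) + 23 = 47*(-5 + 1 + 10) + 23 = 47*6 + 23 = 282 + 23 = 305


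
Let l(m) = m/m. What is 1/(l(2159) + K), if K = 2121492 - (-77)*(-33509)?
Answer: -1/458700 ≈ -2.1801e-6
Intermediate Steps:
l(m) = 1
K = -458701 (K = 2121492 - 1*2580193 = 2121492 - 2580193 = -458701)
1/(l(2159) + K) = 1/(1 - 458701) = 1/(-458700) = -1/458700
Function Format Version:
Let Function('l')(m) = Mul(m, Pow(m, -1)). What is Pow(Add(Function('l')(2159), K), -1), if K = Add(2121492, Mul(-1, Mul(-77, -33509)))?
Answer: Rational(-1, 458700) ≈ -2.1801e-6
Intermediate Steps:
Function('l')(m) = 1
K = -458701 (K = Add(2121492, Mul(-1, 2580193)) = Add(2121492, -2580193) = -458701)
Pow(Add(Function('l')(2159), K), -1) = Pow(Add(1, -458701), -1) = Pow(-458700, -1) = Rational(-1, 458700)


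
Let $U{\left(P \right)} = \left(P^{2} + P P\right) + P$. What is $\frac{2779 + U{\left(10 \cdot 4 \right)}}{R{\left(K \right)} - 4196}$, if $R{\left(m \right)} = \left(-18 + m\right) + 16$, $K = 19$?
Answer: $- \frac{6019}{4179} \approx -1.4403$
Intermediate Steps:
$U{\left(P \right)} = P + 2 P^{2}$ ($U{\left(P \right)} = \left(P^{2} + P^{2}\right) + P = 2 P^{2} + P = P + 2 P^{2}$)
$R{\left(m \right)} = -2 + m$
$\frac{2779 + U{\left(10 \cdot 4 \right)}}{R{\left(K \right)} - 4196} = \frac{2779 + 10 \cdot 4 \left(1 + 2 \cdot 10 \cdot 4\right)}{\left(-2 + 19\right) - 4196} = \frac{2779 + 40 \left(1 + 2 \cdot 40\right)}{17 - 4196} = \frac{2779 + 40 \left(1 + 80\right)}{-4179} = \left(2779 + 40 \cdot 81\right) \left(- \frac{1}{4179}\right) = \left(2779 + 3240\right) \left(- \frac{1}{4179}\right) = 6019 \left(- \frac{1}{4179}\right) = - \frac{6019}{4179}$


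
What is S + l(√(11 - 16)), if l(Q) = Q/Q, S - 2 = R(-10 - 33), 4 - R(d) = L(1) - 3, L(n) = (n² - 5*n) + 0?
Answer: 14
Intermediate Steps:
L(n) = n² - 5*n
R(d) = 11 (R(d) = 4 - (1*(-5 + 1) - 3) = 4 - (1*(-4) - 3) = 4 - (-4 - 3) = 4 - 1*(-7) = 4 + 7 = 11)
S = 13 (S = 2 + 11 = 13)
l(Q) = 1
S + l(√(11 - 16)) = 13 + 1 = 14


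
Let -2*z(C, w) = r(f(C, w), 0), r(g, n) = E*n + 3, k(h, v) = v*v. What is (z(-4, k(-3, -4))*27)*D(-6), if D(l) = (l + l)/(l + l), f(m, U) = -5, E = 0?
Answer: -81/2 ≈ -40.500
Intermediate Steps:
k(h, v) = v²
r(g, n) = 3 (r(g, n) = 0*n + 3 = 0 + 3 = 3)
z(C, w) = -3/2 (z(C, w) = -½*3 = -3/2)
D(l) = 1 (D(l) = (2*l)/((2*l)) = (2*l)*(1/(2*l)) = 1)
(z(-4, k(-3, -4))*27)*D(-6) = -3/2*27*1 = -81/2*1 = -81/2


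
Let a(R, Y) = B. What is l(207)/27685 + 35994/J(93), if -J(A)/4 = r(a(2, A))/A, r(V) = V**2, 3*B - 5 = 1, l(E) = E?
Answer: -46336964229/221480 ≈ -2.0922e+5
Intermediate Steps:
B = 2 (B = 5/3 + (1/3)*1 = 5/3 + 1/3 = 2)
a(R, Y) = 2
J(A) = -16/A (J(A) = -4*2**2/A = -16/A)
l(207)/27685 + 35994/J(93) = 207/27685 + 35994/((-16/93)) = 207*(1/27685) + 35994/((-16*1/93)) = 207/27685 + 35994/(-16/93) = 207/27685 + 35994*(-93/16) = 207/27685 - 1673721/8 = -46336964229/221480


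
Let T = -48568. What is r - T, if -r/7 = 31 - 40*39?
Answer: 59271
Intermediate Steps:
r = 10703 (r = -7*(31 - 40*39) = -7*(31 - 1560) = -7*(-1529) = 10703)
r - T = 10703 - 1*(-48568) = 10703 + 48568 = 59271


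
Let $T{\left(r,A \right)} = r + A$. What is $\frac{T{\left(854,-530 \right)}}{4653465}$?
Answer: $\frac{108}{1551155} \approx 6.9626 \cdot 10^{-5}$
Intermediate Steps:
$T{\left(r,A \right)} = A + r$
$\frac{T{\left(854,-530 \right)}}{4653465} = \frac{-530 + 854}{4653465} = 324 \cdot \frac{1}{4653465} = \frac{108}{1551155}$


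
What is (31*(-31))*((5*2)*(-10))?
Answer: 96100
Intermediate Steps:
(31*(-31))*((5*2)*(-10)) = -9610*(-10) = -961*(-100) = 96100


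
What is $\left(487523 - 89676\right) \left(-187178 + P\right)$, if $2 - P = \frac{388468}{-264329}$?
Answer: $- \frac{19683741486093292}{264329} \approx -7.4467 \cdot 10^{10}$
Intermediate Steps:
$P = \frac{917126}{264329}$ ($P = 2 - \frac{388468}{-264329} = 2 - 388468 \left(- \frac{1}{264329}\right) = 2 - - \frac{388468}{264329} = 2 + \frac{388468}{264329} = \frac{917126}{264329} \approx 3.4696$)
$\left(487523 - 89676\right) \left(-187178 + P\right) = \left(487523 - 89676\right) \left(-187178 + \frac{917126}{264329}\right) = 397847 \left(- \frac{49475656436}{264329}\right) = - \frac{19683741486093292}{264329}$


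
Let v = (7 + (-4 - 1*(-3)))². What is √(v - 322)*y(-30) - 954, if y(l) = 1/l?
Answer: -954 - I*√286/30 ≈ -954.0 - 0.56372*I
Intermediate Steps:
v = 36 (v = (7 + (-4 + 3))² = (7 - 1)² = 6² = 36)
√(v - 322)*y(-30) - 954 = √(36 - 322)/(-30) - 954 = √(-286)*(-1/30) - 954 = (I*√286)*(-1/30) - 954 = -I*√286/30 - 954 = -954 - I*√286/30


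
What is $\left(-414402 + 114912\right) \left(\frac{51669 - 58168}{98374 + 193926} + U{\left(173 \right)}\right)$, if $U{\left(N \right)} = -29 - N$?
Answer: $\frac{1768521363951}{29230} \approx 6.0504 \cdot 10^{7}$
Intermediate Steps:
$\left(-414402 + 114912\right) \left(\frac{51669 - 58168}{98374 + 193926} + U{\left(173 \right)}\right) = \left(-414402 + 114912\right) \left(\frac{51669 - 58168}{98374 + 193926} - 202\right) = - 299490 \left(- \frac{6499}{292300} - 202\right) = \left(-299490\right) \left(- \frac{59051099}{292300}\right) = \frac{1768521363951}{29230}$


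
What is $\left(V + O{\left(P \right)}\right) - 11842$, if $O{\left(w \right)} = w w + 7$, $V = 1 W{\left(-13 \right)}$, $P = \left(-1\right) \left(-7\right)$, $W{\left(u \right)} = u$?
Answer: $-11799$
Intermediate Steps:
$P = 7$
$V = -13$ ($V = 1 \left(-13\right) = -13$)
$O{\left(w \right)} = 7 + w^{2}$ ($O{\left(w \right)} = w^{2} + 7 = 7 + w^{2}$)
$\left(V + O{\left(P \right)}\right) - 11842 = \left(-13 + \left(7 + 7^{2}\right)\right) - 11842 = \left(-13 + \left(7 + 49\right)\right) - 11842 = \left(-13 + 56\right) - 11842 = 43 - 11842 = -11799$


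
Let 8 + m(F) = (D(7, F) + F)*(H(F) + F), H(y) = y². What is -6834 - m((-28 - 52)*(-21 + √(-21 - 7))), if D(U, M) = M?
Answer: -7682221226 + 2653235200*I*√7 ≈ -7.6822e+9 + 7.0198e+9*I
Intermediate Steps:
m(F) = -8 + 2*F*(F + F²) (m(F) = -8 + (F + F)*(F² + F) = -8 + (2*F)*(F + F²) = -8 + 2*F*(F + F²))
-6834 - m((-28 - 52)*(-21 + √(-21 - 7))) = -6834 - (-8 + 2*((-28 - 52)*(-21 + √(-21 - 7)))² + 2*((-28 - 52)*(-21 + √(-21 - 7)))³) = -6834 - (-8 + 2*(-80*(-21 + √(-28)))² + 2*(-80*(-21 + √(-28)))³) = -6834 - (-8 + 2*(-80*(-21 + 2*I*√7))² + 2*(-80*(-21 + 2*I*√7))³) = -6834 - (-8 + 2*(1680 - 160*I*√7)² + 2*(1680 - 160*I*√7)³) = -6834 + (8 - 2*(1680 - 160*I*√7)² - 2*(1680 - 160*I*√7)³) = -6826 - 2*(1680 - 160*I*√7)² - 2*(1680 - 160*I*√7)³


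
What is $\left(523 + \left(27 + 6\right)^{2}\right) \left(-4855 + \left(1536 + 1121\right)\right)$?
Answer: $-3543176$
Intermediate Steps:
$\left(523 + \left(27 + 6\right)^{2}\right) \left(-4855 + \left(1536 + 1121\right)\right) = \left(523 + 33^{2}\right) \left(-4855 + 2657\right) = \left(523 + 1089\right) \left(-2198\right) = 1612 \left(-2198\right) = -3543176$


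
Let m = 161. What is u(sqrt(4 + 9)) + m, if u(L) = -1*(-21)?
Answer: 182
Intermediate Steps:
u(L) = 21
u(sqrt(4 + 9)) + m = 21 + 161 = 182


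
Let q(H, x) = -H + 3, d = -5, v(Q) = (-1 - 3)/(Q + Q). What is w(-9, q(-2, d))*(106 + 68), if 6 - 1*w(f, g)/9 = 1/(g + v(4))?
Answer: 9048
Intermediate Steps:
v(Q) = -2/Q (v(Q) = -4*1/(2*Q) = -2/Q)
q(H, x) = 3 - H
w(f, g) = 54 - 9/(-½ + g) (w(f, g) = 54 - 9/(g - 2/4) = 54 - 9/(g - 2*¼) = 54 - 9/(g - ½) = 54 - 9/(-½ + g))
w(-9, q(-2, d))*(106 + 68) = (36*(-2 + 3*(3 - 1*(-2)))/(-1 + 2*(3 - 1*(-2))))*(106 + 68) = (36*(-2 + 3*(3 + 2))/(-1 + 2*(3 + 2)))*174 = (36*(-2 + 3*5)/(-1 + 2*5))*174 = (36*(-2 + 15)/(-1 + 10))*174 = (36*13/9)*174 = (36*(⅑)*13)*174 = 52*174 = 9048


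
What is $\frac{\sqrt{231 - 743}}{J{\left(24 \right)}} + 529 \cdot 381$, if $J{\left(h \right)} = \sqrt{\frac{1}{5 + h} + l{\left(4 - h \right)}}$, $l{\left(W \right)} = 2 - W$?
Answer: $201549 + \frac{16 i \sqrt{4118}}{213} \approx 2.0155 \cdot 10^{5} + 4.8204 i$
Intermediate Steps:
$J{\left(h \right)} = \sqrt{-2 + h + \frac{1}{5 + h}}$ ($J{\left(h \right)} = \sqrt{\frac{1}{5 + h} + \left(2 - \left(4 - h\right)\right)} = \sqrt{\frac{1}{5 + h} + \left(2 + \left(-4 + h\right)\right)} = \sqrt{\frac{1}{5 + h} + \left(-2 + h\right)} = \sqrt{-2 + h + \frac{1}{5 + h}}$)
$\frac{\sqrt{231 - 743}}{J{\left(24 \right)}} + 529 \cdot 381 = \frac{\sqrt{231 - 743}}{\sqrt{\frac{1 + \left(-2 + 24\right) \left(5 + 24\right)}{5 + 24}}} + 529 \cdot 381 = \frac{\sqrt{-512}}{\sqrt{\frac{1 + 22 \cdot 29}{29}}} + 201549 = \frac{16 i \sqrt{2}}{\sqrt{\frac{1 + 638}{29}}} + 201549 = \frac{16 i \sqrt{2}}{\sqrt{\frac{1}{29} \cdot 639}} + 201549 = \frac{16 i \sqrt{2}}{\sqrt{\frac{639}{29}}} + 201549 = \frac{16 i \sqrt{2}}{\frac{3}{29} \sqrt{2059}} + 201549 = 16 i \sqrt{2} \frac{\sqrt{2059}}{213} + 201549 = \frac{16 i \sqrt{4118}}{213} + 201549 = 201549 + \frac{16 i \sqrt{4118}}{213}$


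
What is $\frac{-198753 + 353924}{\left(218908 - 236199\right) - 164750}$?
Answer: $- \frac{155171}{182041} \approx -0.8524$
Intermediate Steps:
$\frac{-198753 + 353924}{\left(218908 - 236199\right) - 164750} = \frac{155171}{-17291 - 164750} = \frac{155171}{-182041} = 155171 \left(- \frac{1}{182041}\right) = - \frac{155171}{182041}$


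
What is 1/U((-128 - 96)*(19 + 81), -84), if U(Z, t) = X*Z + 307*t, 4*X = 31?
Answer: -1/199388 ≈ -5.0153e-6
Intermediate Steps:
X = 31/4 (X = (1/4)*31 = 31/4 ≈ 7.7500)
U(Z, t) = 307*t + 31*Z/4 (U(Z, t) = 31*Z/4 + 307*t = 307*t + 31*Z/4)
1/U((-128 - 96)*(19 + 81), -84) = 1/(307*(-84) + 31*((-128 - 96)*(19 + 81))/4) = 1/(-25788 + 31*(-224*100)/4) = 1/(-25788 + (31/4)*(-22400)) = 1/(-25788 - 173600) = 1/(-199388) = -1/199388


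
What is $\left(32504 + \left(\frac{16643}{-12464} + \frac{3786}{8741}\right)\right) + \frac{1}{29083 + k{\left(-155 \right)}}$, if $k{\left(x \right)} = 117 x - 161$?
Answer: $\frac{38198296527961443}{1175220177488} \approx 32503.0$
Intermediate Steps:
$k{\left(x \right)} = -161 + 117 x$
$\left(32504 + \left(\frac{16643}{-12464} + \frac{3786}{8741}\right)\right) + \frac{1}{29083 + k{\left(-155 \right)}} = \left(32504 + \left(\frac{16643}{-12464} + \frac{3786}{8741}\right)\right) + \frac{1}{29083 + \left(-161 + 117 \left(-155\right)\right)} = \left(32504 + \left(16643 \left(- \frac{1}{12464}\right) + 3786 \cdot \frac{1}{8741}\right)\right) + \frac{1}{29083 - 18296} = \left(32504 + \left(- \frac{16643}{12464} + \frac{3786}{8741}\right)\right) + \frac{1}{29083 - 18296} = \left(32504 - \frac{98287759}{108947824}\right) + \frac{1}{10787} = \frac{3541141783537}{108947824} + \frac{1}{10787} = \frac{38198296527961443}{1175220177488}$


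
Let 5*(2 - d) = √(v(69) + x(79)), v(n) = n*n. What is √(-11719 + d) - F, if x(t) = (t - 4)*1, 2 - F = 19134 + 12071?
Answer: 31203 + √(-292925 - 10*√1209)/5 ≈ 31203.0 + 108.31*I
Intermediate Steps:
F = -31203 (F = 2 - (19134 + 12071) = 2 - 1*31205 = 2 - 31205 = -31203)
v(n) = n²
x(t) = -4 + t (x(t) = (-4 + t)*1 = -4 + t)
d = 2 - 2*√1209/5 (d = 2 - √(69² + (-4 + 79))/5 = 2 - √(4761 + 75)/5 = 2 - 2*√1209/5 ≈ -11.908)
√(-11719 + d) - F = √(-11719 + (2 - 2*√1209/5)) - 1*(-31203) = √(-11717 - 2*√1209/5) + 31203 = 31203 + √(-11717 - 2*√1209/5)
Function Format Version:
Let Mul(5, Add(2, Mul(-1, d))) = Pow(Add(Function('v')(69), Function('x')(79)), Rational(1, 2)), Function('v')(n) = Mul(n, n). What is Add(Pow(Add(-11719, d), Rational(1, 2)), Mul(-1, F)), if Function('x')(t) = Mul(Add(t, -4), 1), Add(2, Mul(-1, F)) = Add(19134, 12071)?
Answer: Add(31203, Mul(Rational(1, 5), Pow(Add(-292925, Mul(-10, Pow(1209, Rational(1, 2)))), Rational(1, 2)))) ≈ Add(31203., Mul(108.31, I))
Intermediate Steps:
F = -31203 (F = Add(2, Mul(-1, Add(19134, 12071))) = Add(2, Mul(-1, 31205)) = Add(2, -31205) = -31203)
Function('v')(n) = Pow(n, 2)
Function('x')(t) = Add(-4, t) (Function('x')(t) = Mul(Add(-4, t), 1) = Add(-4, t))
d = Add(2, Mul(Rational(-2, 5), Pow(1209, Rational(1, 2)))) (d = Add(2, Mul(Rational(-1, 5), Pow(Add(Pow(69, 2), Add(-4, 79)), Rational(1, 2)))) = Add(2, Mul(Rational(-1, 5), Pow(Add(4761, 75), Rational(1, 2)))) = Add(2, Mul(Rational(-1, 5), Pow(4836, Rational(1, 2)))) = Add(2, Mul(Rational(-1, 5), Mul(2, Pow(1209, Rational(1, 2))))) = Add(2, Mul(Rational(-2, 5), Pow(1209, Rational(1, 2)))) ≈ -11.908)
Add(Pow(Add(-11719, d), Rational(1, 2)), Mul(-1, F)) = Add(Pow(Add(-11719, Add(2, Mul(Rational(-2, 5), Pow(1209, Rational(1, 2))))), Rational(1, 2)), Mul(-1, -31203)) = Add(Pow(Add(-11717, Mul(Rational(-2, 5), Pow(1209, Rational(1, 2)))), Rational(1, 2)), 31203) = Add(31203, Pow(Add(-11717, Mul(Rational(-2, 5), Pow(1209, Rational(1, 2)))), Rational(1, 2)))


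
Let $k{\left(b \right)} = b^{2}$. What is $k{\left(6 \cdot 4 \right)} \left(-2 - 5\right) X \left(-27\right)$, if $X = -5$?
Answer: $-544320$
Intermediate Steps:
$k{\left(6 \cdot 4 \right)} \left(-2 - 5\right) X \left(-27\right) = \left(6 \cdot 4\right)^{2} \left(-2 - 5\right) \left(-5\right) \left(-27\right) = 24^{2} \left(\left(-7\right) \left(-5\right)\right) \left(-27\right) = 576 \cdot 35 \left(-27\right) = 20160 \left(-27\right) = -544320$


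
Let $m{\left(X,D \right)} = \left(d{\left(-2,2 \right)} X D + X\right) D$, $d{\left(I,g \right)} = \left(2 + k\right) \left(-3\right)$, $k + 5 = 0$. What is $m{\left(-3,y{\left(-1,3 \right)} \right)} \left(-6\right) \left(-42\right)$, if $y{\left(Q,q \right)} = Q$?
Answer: $-6048$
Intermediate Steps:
$k = -5$ ($k = -5 + 0 = -5$)
$d{\left(I,g \right)} = 9$ ($d{\left(I,g \right)} = \left(2 - 5\right) \left(-3\right) = \left(-3\right) \left(-3\right) = 9$)
$m{\left(X,D \right)} = D \left(X + 9 D X\right)$ ($m{\left(X,D \right)} = \left(9 X D + X\right) D = \left(9 D X + X\right) D = \left(X + 9 D X\right) D = D \left(X + 9 D X\right)$)
$m{\left(-3,y{\left(-1,3 \right)} \right)} \left(-6\right) \left(-42\right) = \left(-1\right) \left(-3\right) \left(1 + 9 \left(-1\right)\right) \left(-6\right) \left(-42\right) = \left(-1\right) \left(-3\right) \left(1 - 9\right) \left(-6\right) \left(-42\right) = \left(-1\right) \left(-3\right) \left(-8\right) \left(-6\right) \left(-42\right) = \left(-24\right) \left(-6\right) \left(-42\right) = 144 \left(-42\right) = -6048$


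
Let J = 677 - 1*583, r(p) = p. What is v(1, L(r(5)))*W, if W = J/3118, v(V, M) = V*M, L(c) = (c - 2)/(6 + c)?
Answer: 141/17149 ≈ 0.0082221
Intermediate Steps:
L(c) = (-2 + c)/(6 + c)
J = 94 (J = 677 - 583 = 94)
v(V, M) = M*V
W = 47/1559 (W = 94/3118 = 94*(1/3118) = 47/1559 ≈ 0.030148)
v(1, L(r(5)))*W = (((-2 + 5)/(6 + 5))*1)*(47/1559) = ((3/11)*1)*(47/1559) = (3/11)*(47/1559) = 141/17149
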